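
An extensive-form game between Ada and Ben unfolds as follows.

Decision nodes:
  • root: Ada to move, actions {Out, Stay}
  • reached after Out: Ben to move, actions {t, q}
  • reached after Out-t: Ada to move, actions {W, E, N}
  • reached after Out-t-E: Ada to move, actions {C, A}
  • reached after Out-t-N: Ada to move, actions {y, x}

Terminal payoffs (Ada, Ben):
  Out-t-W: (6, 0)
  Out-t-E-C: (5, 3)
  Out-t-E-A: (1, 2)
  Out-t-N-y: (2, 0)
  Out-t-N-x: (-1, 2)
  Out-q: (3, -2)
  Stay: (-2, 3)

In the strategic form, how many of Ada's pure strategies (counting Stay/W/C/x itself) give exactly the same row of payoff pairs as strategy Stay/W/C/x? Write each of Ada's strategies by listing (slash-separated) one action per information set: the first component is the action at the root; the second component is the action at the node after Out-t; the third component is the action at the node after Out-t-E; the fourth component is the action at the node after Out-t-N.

Row for Stay/W/C/x (columns t, q): (-2,3) (-2,3).
Under Stay/W/C/x, Ada's choice at the node after Out-t and at the node after Out-t-E and at the node after Out-t-N can never be reached regardless of what Ben does, so varying those choices leaves every outcome unchanged.
Holding the reachable choices fixed and varying the unreachable ones freely already gives 3 × 2 × 2 = 12 equivalent strategies.
No other strategy reproduces this row, so those 12 are the full class: Stay/W/C/y, Stay/W/C/x, Stay/W/A/y, Stay/W/A/x, Stay/E/C/y, Stay/E/C/x, Stay/E/A/y, Stay/E/A/x, Stay/N/C/y, Stay/N/C/x, Stay/N/A/y, Stay/N/A/x.

12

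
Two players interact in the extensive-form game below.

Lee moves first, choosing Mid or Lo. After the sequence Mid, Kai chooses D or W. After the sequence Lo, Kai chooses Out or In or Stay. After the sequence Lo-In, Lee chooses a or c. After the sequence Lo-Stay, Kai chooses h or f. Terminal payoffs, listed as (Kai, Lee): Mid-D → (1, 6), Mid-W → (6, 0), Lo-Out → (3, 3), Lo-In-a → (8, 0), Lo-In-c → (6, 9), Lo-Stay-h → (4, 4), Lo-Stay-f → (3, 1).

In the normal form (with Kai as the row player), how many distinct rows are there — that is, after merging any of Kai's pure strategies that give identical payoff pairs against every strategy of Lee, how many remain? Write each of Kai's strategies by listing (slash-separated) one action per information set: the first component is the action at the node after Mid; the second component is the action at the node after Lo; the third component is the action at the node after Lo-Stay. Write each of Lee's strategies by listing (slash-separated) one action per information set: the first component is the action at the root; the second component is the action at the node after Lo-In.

Kai has 12 pure strategies: D/Out/h, D/Out/f, D/In/h, D/In/f, D/Stay/h, D/Stay/f, W/Out/h, W/Out/f, W/In/h, W/In/f, W/Stay/h, W/Stay/f. Columns: Mid/a, Mid/c, Lo/a, Lo/c.
{D/Out/h, D/Out/f} → row (1,6) (1,6) (3,3) (3,3)
{D/In/h, D/In/f} → row (1,6) (1,6) (8,0) (6,9)
{D/Stay/h} → row (1,6) (1,6) (4,4) (4,4)
{D/Stay/f} → row (1,6) (1,6) (3,1) (3,1)
{W/Out/h, W/Out/f} → row (6,0) (6,0) (3,3) (3,3)
{W/In/h, W/In/f} → row (6,0) (6,0) (8,0) (6,9)
{W/Stay/h} → row (6,0) (6,0) (4,4) (4,4)
{W/Stay/f} → row (6,0) (6,0) (3,1) (3,1)
That's 8 distinct rows out of 12 strategies.

8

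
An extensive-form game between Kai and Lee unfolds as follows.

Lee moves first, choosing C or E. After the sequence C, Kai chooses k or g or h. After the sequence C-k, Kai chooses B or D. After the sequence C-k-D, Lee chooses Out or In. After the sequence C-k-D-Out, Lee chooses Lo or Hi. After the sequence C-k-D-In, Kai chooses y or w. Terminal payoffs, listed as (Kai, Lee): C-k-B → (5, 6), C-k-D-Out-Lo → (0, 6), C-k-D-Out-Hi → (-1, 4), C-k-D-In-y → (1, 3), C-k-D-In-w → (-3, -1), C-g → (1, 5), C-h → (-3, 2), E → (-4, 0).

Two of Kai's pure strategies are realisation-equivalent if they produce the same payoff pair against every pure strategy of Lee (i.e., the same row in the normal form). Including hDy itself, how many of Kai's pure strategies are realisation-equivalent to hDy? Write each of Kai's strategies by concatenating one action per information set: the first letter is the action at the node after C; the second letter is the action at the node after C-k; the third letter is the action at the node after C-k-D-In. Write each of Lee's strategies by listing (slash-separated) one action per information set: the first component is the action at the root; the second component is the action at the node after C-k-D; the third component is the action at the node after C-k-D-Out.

4

Row for hDy (columns C/Out/Lo, C/Out/Hi, C/In/Lo, C/In/Hi, E/Out/Lo, E/Out/Hi, E/In/Lo, E/In/Hi): (-3,2) (-3,2) (-3,2) (-3,2) (-4,0) (-4,0) (-4,0) (-4,0).
Under hDy, Kai's choice at the node after C-k and at the node after C-k-D-In can never be reached regardless of what Lee does, so varying those choices leaves every outcome unchanged.
Holding the reachable choices fixed and varying the unreachable ones freely already gives 2 × 2 = 4 equivalent strategies.
No other strategy reproduces this row, so those 4 are the full class: hBy, hBw, hDy, hDw.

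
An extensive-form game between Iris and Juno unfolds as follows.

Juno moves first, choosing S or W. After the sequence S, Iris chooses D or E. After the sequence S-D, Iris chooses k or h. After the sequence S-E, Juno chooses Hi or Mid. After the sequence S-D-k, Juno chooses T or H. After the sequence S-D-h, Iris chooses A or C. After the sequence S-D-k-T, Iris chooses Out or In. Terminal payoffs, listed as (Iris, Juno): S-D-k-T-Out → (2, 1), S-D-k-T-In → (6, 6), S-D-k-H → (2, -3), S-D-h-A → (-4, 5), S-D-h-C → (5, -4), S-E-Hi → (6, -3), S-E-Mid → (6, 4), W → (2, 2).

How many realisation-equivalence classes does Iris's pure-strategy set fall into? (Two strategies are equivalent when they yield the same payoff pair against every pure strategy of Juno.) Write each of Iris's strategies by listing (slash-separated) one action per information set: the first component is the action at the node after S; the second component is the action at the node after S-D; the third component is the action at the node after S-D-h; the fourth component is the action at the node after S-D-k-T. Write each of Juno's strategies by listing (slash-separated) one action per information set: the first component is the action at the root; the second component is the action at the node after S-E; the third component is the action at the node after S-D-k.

Iris has 16 pure strategies: D/k/A/Out, D/k/A/In, D/k/C/Out, D/k/C/In, D/h/A/Out, D/h/A/In, D/h/C/Out, D/h/C/In, E/k/A/Out, E/k/A/In, E/k/C/Out, E/k/C/In, E/h/A/Out, E/h/A/In, E/h/C/Out, E/h/C/In. Columns: S/Hi/T, S/Hi/H, S/Mid/T, S/Mid/H, W/Hi/T, W/Hi/H, W/Mid/T, W/Mid/H.
{D/k/A/Out, D/k/C/Out} → row (2,1) (2,-3) (2,1) (2,-3) (2,2) (2,2) (2,2) (2,2)
{D/k/A/In, D/k/C/In} → row (6,6) (2,-3) (6,6) (2,-3) (2,2) (2,2) (2,2) (2,2)
{D/h/A/Out, D/h/A/In} → row (-4,5) (-4,5) (-4,5) (-4,5) (2,2) (2,2) (2,2) (2,2)
{D/h/C/Out, D/h/C/In} → row (5,-4) (5,-4) (5,-4) (5,-4) (2,2) (2,2) (2,2) (2,2)
{E/k/A/Out, E/k/A/In, E/k/C/Out, E/k/C/In, E/h/A/Out, E/h/A/In, E/h/C/Out, E/h/C/In} → row (6,-3) (6,-3) (6,4) (6,4) (2,2) (2,2) (2,2) (2,2)
That's 5 distinct rows out of 16 strategies.

5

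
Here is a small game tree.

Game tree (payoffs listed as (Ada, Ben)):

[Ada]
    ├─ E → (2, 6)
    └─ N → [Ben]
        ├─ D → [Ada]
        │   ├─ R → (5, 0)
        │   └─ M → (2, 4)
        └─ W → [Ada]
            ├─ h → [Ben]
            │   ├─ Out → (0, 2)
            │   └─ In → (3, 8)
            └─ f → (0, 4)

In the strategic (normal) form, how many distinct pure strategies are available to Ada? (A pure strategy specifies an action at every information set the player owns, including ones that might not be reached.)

Ada owns the root with actions {E, N} — two choices.
Ada owns the node after N-D with actions {R, M} — two choices.
Ada owns the node after N-W with actions {h, f} — two choices.
A pure strategy fixes one action at each information set independently, so the count is the product 2 × 2 × 2 = 8.

8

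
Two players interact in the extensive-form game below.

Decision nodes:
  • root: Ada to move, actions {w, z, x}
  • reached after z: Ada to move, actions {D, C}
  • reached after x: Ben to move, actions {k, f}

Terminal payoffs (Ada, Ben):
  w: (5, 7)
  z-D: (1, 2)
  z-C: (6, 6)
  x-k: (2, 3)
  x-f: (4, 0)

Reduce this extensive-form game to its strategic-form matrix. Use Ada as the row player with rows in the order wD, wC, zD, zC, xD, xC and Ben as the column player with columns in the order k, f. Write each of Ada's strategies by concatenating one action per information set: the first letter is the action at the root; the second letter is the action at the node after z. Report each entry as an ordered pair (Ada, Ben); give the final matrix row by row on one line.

Row wD: k→(5,7), f→(5,7)
Row wC: k→(5,7), f→(5,7)
Row zD: k→(1,2), f→(1,2)
Row zC: k→(6,6), f→(6,6)
Row xD: k→(2,3), f→(4,0)
Row xC: k→(2,3), f→(4,0)

wD: (5,7) (5,7) | wC: (5,7) (5,7) | zD: (1,2) (1,2) | zC: (6,6) (6,6) | xD: (2,3) (4,0) | xC: (2,3) (4,0)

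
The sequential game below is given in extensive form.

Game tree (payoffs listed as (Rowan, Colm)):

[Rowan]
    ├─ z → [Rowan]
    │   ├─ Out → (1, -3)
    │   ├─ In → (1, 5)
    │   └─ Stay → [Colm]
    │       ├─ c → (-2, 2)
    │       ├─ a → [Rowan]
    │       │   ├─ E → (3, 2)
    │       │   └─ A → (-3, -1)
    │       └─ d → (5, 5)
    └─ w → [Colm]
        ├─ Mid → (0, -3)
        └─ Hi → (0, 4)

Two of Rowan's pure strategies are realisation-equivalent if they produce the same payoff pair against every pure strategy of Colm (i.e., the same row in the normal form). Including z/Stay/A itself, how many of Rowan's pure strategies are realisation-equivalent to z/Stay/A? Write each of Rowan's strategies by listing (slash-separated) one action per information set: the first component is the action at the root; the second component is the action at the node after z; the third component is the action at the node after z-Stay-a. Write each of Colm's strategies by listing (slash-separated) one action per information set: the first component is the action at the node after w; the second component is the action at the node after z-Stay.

1

Row for z/Stay/A (columns Mid/c, Mid/a, Mid/d, Hi/c, Hi/a, Hi/d): (-2,2) (-3,-1) (5,5) (-2,2) (-3,-1) (5,5).
Every one of Rowan's information sets is on the play path for some reply by Colm when Rowan follows z/Stay/A.
Changing the action at any of them therefore changes at least one column, so only z/Stay/A itself gives this row.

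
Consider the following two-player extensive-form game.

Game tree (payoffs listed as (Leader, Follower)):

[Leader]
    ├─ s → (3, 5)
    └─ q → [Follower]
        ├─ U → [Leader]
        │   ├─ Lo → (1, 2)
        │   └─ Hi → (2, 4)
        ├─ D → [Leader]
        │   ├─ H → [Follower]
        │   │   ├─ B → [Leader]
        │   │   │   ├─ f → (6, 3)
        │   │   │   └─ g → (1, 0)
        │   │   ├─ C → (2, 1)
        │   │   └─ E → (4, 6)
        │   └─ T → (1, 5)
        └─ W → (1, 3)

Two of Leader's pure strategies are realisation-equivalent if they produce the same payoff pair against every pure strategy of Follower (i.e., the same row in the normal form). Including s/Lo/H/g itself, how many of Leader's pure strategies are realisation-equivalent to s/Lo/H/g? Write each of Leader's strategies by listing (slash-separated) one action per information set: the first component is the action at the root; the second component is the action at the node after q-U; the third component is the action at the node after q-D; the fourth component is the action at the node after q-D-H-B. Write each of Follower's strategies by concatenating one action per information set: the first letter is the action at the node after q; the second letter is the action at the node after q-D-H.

Row for s/Lo/H/g (columns UB, UC, UE, DB, DC, DE, WB, WC, WE): (3,5) (3,5) (3,5) (3,5) (3,5) (3,5) (3,5) (3,5) (3,5).
Under s/Lo/H/g, Leader's choice at the node after q-U and at the node after q-D and at the node after q-D-H-B can never be reached regardless of what Follower does, so varying those choices leaves every outcome unchanged.
Holding the reachable choices fixed and varying the unreachable ones freely already gives 2 × 2 × 2 = 8 equivalent strategies.
No other strategy reproduces this row, so those 8 are the full class: s/Lo/H/f, s/Lo/H/g, s/Lo/T/f, s/Lo/T/g, s/Hi/H/f, s/Hi/H/g, s/Hi/T/f, s/Hi/T/g.

8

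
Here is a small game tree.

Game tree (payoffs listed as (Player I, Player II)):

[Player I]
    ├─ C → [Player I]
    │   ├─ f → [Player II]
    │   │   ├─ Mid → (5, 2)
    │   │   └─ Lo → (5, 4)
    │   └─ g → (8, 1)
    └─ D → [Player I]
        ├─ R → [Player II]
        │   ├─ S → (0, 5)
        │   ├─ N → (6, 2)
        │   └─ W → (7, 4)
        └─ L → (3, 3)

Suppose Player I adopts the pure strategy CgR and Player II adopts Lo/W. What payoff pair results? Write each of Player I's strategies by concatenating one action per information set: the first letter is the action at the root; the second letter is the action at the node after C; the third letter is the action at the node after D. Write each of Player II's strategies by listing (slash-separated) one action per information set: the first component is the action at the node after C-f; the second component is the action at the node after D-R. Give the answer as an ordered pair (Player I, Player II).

(8, 1)

Trace the play path from the root:
  Player I plays C
  Player I plays g at [C]
→ terminal payoff (8, 1).
(Player I's choice at the node after D is never reached on this path, so it doesn't affect the outcome.)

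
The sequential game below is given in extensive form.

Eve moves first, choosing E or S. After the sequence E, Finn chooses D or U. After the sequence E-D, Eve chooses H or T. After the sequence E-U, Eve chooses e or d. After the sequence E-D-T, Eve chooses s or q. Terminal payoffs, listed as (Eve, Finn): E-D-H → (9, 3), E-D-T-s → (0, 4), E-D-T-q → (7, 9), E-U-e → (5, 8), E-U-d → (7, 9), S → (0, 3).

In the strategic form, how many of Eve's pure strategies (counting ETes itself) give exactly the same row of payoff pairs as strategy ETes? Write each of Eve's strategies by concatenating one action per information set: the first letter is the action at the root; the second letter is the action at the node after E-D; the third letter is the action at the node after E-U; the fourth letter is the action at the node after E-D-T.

Row for ETes (columns D, U): (0,4) (5,8).
Every one of Eve's information sets is on the play path for some reply by Finn when Eve follows ETes.
Changing the action at any of them therefore changes at least one column, so only ETes itself gives this row.

1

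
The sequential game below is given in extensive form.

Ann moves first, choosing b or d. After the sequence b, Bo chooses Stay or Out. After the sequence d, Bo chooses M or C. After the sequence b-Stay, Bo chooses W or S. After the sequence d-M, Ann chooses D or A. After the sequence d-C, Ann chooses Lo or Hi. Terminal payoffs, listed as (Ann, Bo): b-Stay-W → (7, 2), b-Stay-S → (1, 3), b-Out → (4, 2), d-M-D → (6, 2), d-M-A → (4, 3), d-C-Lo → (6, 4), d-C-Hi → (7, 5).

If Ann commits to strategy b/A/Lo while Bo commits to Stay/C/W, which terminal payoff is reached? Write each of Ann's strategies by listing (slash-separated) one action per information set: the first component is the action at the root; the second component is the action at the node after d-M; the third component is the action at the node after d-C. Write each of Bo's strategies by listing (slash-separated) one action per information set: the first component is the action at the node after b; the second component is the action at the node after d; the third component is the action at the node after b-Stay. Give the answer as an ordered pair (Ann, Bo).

(7, 2)

Trace the play path from the root:
  Ann plays b
  Bo plays Stay at [b]
  Bo plays W at [b-Stay]
→ terminal payoff (7, 2).
(Ann's choice at the node after d-M is never reached on this path, so it doesn't affect the outcome.)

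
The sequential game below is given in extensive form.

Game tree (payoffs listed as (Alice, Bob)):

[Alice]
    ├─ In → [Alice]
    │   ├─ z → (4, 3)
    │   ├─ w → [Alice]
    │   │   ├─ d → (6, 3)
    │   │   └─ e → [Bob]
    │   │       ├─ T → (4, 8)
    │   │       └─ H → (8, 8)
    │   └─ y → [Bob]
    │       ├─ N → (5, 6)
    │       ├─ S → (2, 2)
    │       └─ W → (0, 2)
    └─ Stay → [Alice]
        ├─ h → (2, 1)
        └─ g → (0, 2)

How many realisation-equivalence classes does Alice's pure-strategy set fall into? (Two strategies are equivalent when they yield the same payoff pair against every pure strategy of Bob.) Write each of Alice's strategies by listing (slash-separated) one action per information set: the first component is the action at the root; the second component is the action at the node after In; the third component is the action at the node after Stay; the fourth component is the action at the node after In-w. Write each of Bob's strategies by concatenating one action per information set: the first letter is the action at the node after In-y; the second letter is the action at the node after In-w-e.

6

Alice has 24 pure strategies: In/z/h/d, In/z/h/e, In/z/g/d, In/z/g/e, In/w/h/d, In/w/h/e, In/w/g/d, In/w/g/e, In/y/h/d, In/y/h/e, In/y/g/d, In/y/g/e, Stay/z/h/d, Stay/z/h/e, Stay/z/g/d, Stay/z/g/e, Stay/w/h/d, Stay/w/h/e, Stay/w/g/d, Stay/w/g/e, Stay/y/h/d, Stay/y/h/e, Stay/y/g/d, Stay/y/g/e. Columns: NT, NH, ST, SH, WT, WH.
{In/z/h/d, In/z/h/e, In/z/g/d, In/z/g/e} → row (4,3) (4,3) (4,3) (4,3) (4,3) (4,3)
{In/w/h/d, In/w/g/d} → row (6,3) (6,3) (6,3) (6,3) (6,3) (6,3)
{In/w/h/e, In/w/g/e} → row (4,8) (8,8) (4,8) (8,8) (4,8) (8,8)
{In/y/h/d, In/y/h/e, In/y/g/d, In/y/g/e} → row (5,6) (5,6) (2,2) (2,2) (0,2) (0,2)
{Stay/z/h/d, Stay/z/h/e, Stay/w/h/d, Stay/w/h/e, Stay/y/h/d, Stay/y/h/e} → row (2,1) (2,1) (2,1) (2,1) (2,1) (2,1)
{Stay/z/g/d, Stay/z/g/e, Stay/w/g/d, Stay/w/g/e, Stay/y/g/d, Stay/y/g/e} → row (0,2) (0,2) (0,2) (0,2) (0,2) (0,2)
That's 6 distinct rows out of 24 strategies.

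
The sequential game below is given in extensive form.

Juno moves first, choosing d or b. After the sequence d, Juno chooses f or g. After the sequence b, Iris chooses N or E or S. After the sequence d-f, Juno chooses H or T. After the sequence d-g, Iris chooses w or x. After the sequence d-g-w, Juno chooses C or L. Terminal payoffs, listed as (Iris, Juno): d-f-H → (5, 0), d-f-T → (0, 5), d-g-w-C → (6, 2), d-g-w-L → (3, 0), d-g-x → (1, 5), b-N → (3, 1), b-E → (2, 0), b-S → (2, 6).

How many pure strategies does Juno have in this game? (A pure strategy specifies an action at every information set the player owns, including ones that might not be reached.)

Juno owns the root with actions {d, b} — two choices.
Juno owns the node after d with actions {f, g} — two choices.
Juno owns the node after d-f with actions {H, T} — two choices.
Juno owns the node after d-g-w with actions {C, L} — two choices.
A pure strategy fixes one action at each information set independently, so the count is the product 2 × 2 × 2 × 2 = 16.

16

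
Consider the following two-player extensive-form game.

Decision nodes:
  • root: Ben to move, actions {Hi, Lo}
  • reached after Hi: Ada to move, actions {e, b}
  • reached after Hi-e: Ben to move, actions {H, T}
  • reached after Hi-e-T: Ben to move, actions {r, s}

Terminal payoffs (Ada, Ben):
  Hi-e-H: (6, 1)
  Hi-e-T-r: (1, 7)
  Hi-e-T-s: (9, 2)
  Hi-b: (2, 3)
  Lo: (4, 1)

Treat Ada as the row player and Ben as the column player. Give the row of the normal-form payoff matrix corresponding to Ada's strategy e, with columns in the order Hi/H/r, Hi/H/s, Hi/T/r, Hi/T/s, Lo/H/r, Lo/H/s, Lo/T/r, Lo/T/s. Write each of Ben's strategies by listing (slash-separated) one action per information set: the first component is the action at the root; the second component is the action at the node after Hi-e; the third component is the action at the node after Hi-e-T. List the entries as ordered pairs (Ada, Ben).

vs Hi/H/r: Ben plays Hi → Ada plays e at [Hi] → Ben plays H at [Hi-e] → (6, 1)
vs Hi/H/s: Ben plays Hi → Ada plays e at [Hi] → Ben plays H at [Hi-e] → (6, 1)
vs Hi/T/r: Ben plays Hi → Ada plays e at [Hi] → Ben plays T at [Hi-e] → Ben plays r at [Hi-e-T] → (1, 7)
vs Hi/T/s: Ben plays Hi → Ada plays e at [Hi] → Ben plays T at [Hi-e] → Ben plays s at [Hi-e-T] → (9, 2)
vs Lo/H/r: Ben plays Lo → (4, 1)
vs Lo/H/s: Ben plays Lo → (4, 1)
vs Lo/T/r: Ben plays Lo → (4, 1)
vs Lo/T/s: Ben plays Lo → (4, 1)

(6,1) (6,1) (1,7) (9,2) (4,1) (4,1) (4,1) (4,1)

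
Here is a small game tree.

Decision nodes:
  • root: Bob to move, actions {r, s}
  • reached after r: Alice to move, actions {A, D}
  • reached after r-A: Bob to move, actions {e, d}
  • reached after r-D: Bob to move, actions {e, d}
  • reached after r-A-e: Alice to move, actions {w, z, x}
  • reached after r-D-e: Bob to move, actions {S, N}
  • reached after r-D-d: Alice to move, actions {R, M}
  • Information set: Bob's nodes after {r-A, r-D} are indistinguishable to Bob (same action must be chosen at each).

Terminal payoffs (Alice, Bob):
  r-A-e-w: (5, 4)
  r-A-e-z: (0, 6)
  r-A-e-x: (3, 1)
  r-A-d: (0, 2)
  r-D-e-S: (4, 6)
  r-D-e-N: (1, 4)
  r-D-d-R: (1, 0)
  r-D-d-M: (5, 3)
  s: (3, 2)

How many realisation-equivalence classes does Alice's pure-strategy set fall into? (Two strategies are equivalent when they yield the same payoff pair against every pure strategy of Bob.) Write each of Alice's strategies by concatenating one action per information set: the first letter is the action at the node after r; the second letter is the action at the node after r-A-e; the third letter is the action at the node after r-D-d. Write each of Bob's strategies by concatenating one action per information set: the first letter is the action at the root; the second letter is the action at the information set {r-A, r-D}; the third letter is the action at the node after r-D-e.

5

Alice has 12 pure strategies: AwR, AwM, AzR, AzM, AxR, AxM, DwR, DwM, DzR, DzM, DxR, DxM. Columns: reS, reN, rdS, rdN, seS, seN, sdS, sdN.
{AwR, AwM} → row (5,4) (5,4) (0,2) (0,2) (3,2) (3,2) (3,2) (3,2)
{AzR, AzM} → row (0,6) (0,6) (0,2) (0,2) (3,2) (3,2) (3,2) (3,2)
{AxR, AxM} → row (3,1) (3,1) (0,2) (0,2) (3,2) (3,2) (3,2) (3,2)
{DwR, DzR, DxR} → row (4,6) (1,4) (1,0) (1,0) (3,2) (3,2) (3,2) (3,2)
{DwM, DzM, DxM} → row (4,6) (1,4) (5,3) (5,3) (3,2) (3,2) (3,2) (3,2)
That's 5 distinct rows out of 12 strategies.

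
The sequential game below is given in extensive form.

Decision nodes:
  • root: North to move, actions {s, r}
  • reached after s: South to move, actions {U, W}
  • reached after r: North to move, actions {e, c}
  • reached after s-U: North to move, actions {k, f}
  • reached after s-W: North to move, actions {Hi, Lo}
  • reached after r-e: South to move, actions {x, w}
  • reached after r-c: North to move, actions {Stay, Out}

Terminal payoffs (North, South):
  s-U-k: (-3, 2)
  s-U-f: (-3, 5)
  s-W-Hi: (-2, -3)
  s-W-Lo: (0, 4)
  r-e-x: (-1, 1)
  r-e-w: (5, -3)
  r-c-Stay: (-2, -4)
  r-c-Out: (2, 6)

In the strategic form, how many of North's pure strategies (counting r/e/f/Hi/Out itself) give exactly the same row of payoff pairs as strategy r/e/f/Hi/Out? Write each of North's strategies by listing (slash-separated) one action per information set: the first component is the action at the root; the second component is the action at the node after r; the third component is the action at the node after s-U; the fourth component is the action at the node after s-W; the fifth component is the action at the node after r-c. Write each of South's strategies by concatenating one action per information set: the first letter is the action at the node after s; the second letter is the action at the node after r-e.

Row for r/e/f/Hi/Out (columns Ux, Uw, Wx, Ww): (-1,1) (5,-3) (-1,1) (5,-3).
Under r/e/f/Hi/Out, North's choice at the node after s-U and at the node after s-W and at the node after r-c can never be reached regardless of what South does, so varying those choices leaves every outcome unchanged.
Holding the reachable choices fixed and varying the unreachable ones freely already gives 2 × 2 × 2 = 8 equivalent strategies.
No other strategy reproduces this row, so those 8 are the full class: r/e/k/Hi/Stay, r/e/k/Hi/Out, r/e/k/Lo/Stay, r/e/k/Lo/Out, r/e/f/Hi/Stay, r/e/f/Hi/Out, r/e/f/Lo/Stay, r/e/f/Lo/Out.

8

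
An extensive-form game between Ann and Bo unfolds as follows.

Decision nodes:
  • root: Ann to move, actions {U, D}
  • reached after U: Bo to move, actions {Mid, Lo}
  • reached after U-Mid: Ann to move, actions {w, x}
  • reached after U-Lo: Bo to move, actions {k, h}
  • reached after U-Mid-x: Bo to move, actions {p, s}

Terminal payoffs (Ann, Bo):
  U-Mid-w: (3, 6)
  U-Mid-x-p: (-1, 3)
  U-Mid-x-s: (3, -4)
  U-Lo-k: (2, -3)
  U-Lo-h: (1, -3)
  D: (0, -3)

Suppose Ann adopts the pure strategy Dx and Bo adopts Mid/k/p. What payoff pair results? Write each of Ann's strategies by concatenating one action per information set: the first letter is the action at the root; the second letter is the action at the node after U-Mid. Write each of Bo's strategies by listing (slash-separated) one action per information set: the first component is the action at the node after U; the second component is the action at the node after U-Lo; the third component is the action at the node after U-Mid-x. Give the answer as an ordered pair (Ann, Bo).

(0, -3)

Trace the play path from the root:
  Ann plays D
→ terminal payoff (0, -3).
(Ann's choice at the node after U-Mid is never reached on this path, so it doesn't affect the outcome.)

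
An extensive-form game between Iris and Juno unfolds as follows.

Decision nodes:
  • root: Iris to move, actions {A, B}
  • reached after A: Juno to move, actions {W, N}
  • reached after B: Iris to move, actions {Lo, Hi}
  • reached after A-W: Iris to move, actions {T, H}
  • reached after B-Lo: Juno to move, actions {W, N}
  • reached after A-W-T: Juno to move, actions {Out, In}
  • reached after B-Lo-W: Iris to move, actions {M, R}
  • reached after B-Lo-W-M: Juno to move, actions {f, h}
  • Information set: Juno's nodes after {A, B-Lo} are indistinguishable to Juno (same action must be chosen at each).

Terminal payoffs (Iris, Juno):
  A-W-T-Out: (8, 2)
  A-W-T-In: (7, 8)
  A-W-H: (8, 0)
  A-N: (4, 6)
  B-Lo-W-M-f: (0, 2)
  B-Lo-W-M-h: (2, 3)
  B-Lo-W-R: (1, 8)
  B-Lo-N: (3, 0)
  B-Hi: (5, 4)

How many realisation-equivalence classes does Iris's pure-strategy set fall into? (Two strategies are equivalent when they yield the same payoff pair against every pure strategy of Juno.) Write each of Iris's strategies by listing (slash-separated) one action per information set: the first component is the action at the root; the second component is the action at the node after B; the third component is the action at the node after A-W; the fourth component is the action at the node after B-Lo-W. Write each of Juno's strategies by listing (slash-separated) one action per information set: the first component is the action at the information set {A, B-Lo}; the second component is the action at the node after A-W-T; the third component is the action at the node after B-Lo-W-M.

5

Iris has 16 pure strategies: A/Lo/T/M, A/Lo/T/R, A/Lo/H/M, A/Lo/H/R, A/Hi/T/M, A/Hi/T/R, A/Hi/H/M, A/Hi/H/R, B/Lo/T/M, B/Lo/T/R, B/Lo/H/M, B/Lo/H/R, B/Hi/T/M, B/Hi/T/R, B/Hi/H/M, B/Hi/H/R. Columns: W/Out/f, W/Out/h, W/In/f, W/In/h, N/Out/f, N/Out/h, N/In/f, N/In/h.
{A/Lo/T/M, A/Lo/T/R, A/Hi/T/M, A/Hi/T/R} → row (8,2) (8,2) (7,8) (7,8) (4,6) (4,6) (4,6) (4,6)
{A/Lo/H/M, A/Lo/H/R, A/Hi/H/M, A/Hi/H/R} → row (8,0) (8,0) (8,0) (8,0) (4,6) (4,6) (4,6) (4,6)
{B/Lo/T/M, B/Lo/H/M} → row (0,2) (2,3) (0,2) (2,3) (3,0) (3,0) (3,0) (3,0)
{B/Lo/T/R, B/Lo/H/R} → row (1,8) (1,8) (1,8) (1,8) (3,0) (3,0) (3,0) (3,0)
{B/Hi/T/M, B/Hi/T/R, B/Hi/H/M, B/Hi/H/R} → row (5,4) (5,4) (5,4) (5,4) (5,4) (5,4) (5,4) (5,4)
That's 5 distinct rows out of 16 strategies.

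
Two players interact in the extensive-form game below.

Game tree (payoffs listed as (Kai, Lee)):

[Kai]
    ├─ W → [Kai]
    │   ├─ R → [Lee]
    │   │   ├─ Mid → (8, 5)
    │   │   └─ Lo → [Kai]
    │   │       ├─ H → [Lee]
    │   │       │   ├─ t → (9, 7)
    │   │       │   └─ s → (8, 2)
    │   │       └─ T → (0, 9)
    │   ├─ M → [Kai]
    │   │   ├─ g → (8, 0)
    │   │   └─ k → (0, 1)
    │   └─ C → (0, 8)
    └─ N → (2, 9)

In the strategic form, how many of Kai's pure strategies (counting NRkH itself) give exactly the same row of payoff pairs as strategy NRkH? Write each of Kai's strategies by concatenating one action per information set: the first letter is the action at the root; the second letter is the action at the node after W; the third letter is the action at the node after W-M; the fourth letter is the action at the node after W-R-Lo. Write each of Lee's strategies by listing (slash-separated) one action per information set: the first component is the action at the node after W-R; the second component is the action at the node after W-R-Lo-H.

Row for NRkH (columns Mid/t, Mid/s, Lo/t, Lo/s): (2,9) (2,9) (2,9) (2,9).
Under NRkH, Kai's choice at the node after W and at the node after W-M and at the node after W-R-Lo can never be reached regardless of what Lee does, so varying those choices leaves every outcome unchanged.
Holding the reachable choices fixed and varying the unreachable ones freely already gives 3 × 2 × 2 = 12 equivalent strategies.
No other strategy reproduces this row, so those 12 are the full class: NRgH, NRgT, NRkH, NRkT, NMgH, NMgT, NMkH, NMkT, NCgH, NCgT, NCkH, NCkT.

12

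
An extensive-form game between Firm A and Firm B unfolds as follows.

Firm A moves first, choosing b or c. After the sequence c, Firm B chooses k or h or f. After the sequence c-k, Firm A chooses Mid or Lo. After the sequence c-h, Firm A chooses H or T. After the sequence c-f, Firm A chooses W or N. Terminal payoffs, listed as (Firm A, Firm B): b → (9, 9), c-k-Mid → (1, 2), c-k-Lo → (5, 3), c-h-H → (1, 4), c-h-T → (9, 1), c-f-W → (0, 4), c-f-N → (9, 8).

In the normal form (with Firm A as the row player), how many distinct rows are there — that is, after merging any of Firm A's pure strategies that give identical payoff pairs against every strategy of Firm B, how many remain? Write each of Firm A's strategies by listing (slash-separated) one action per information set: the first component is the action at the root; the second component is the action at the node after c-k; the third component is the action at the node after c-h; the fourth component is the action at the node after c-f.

Firm A has 16 pure strategies: b/Mid/H/W, b/Mid/H/N, b/Mid/T/W, b/Mid/T/N, b/Lo/H/W, b/Lo/H/N, b/Lo/T/W, b/Lo/T/N, c/Mid/H/W, c/Mid/H/N, c/Mid/T/W, c/Mid/T/N, c/Lo/H/W, c/Lo/H/N, c/Lo/T/W, c/Lo/T/N. Columns: k, h, f.
{b/Mid/H/W, b/Mid/H/N, b/Mid/T/W, b/Mid/T/N, b/Lo/H/W, b/Lo/H/N, b/Lo/T/W, b/Lo/T/N} → row (9,9) (9,9) (9,9)
{c/Mid/H/W} → row (1,2) (1,4) (0,4)
{c/Mid/H/N} → row (1,2) (1,4) (9,8)
{c/Mid/T/W} → row (1,2) (9,1) (0,4)
{c/Mid/T/N} → row (1,2) (9,1) (9,8)
{c/Lo/H/W} → row (5,3) (1,4) (0,4)
{c/Lo/H/N} → row (5,3) (1,4) (9,8)
{c/Lo/T/W} → row (5,3) (9,1) (0,4)
{c/Lo/T/N} → row (5,3) (9,1) (9,8)
That's 9 distinct rows out of 16 strategies.

9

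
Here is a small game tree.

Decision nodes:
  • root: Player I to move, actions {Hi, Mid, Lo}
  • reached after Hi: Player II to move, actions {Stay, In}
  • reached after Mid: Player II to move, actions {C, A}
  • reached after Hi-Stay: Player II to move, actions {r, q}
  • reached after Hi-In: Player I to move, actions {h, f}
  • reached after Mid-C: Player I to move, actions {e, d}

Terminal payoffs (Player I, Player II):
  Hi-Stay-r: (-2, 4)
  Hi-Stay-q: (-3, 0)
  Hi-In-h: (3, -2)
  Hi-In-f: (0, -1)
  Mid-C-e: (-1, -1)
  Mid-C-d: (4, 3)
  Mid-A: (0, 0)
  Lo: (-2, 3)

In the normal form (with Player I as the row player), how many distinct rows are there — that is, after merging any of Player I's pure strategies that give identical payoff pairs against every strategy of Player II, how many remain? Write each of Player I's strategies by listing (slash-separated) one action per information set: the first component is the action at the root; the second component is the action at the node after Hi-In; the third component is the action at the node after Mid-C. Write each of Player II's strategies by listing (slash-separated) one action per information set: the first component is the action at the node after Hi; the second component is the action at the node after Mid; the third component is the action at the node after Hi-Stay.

5

Player I has 12 pure strategies: Hi/h/e, Hi/h/d, Hi/f/e, Hi/f/d, Mid/h/e, Mid/h/d, Mid/f/e, Mid/f/d, Lo/h/e, Lo/h/d, Lo/f/e, Lo/f/d. Columns: Stay/C/r, Stay/C/q, Stay/A/r, Stay/A/q, In/C/r, In/C/q, In/A/r, In/A/q.
{Hi/h/e, Hi/h/d} → row (-2,4) (-3,0) (-2,4) (-3,0) (3,-2) (3,-2) (3,-2) (3,-2)
{Hi/f/e, Hi/f/d} → row (-2,4) (-3,0) (-2,4) (-3,0) (0,-1) (0,-1) (0,-1) (0,-1)
{Mid/h/e, Mid/f/e} → row (-1,-1) (-1,-1) (0,0) (0,0) (-1,-1) (-1,-1) (0,0) (0,0)
{Mid/h/d, Mid/f/d} → row (4,3) (4,3) (0,0) (0,0) (4,3) (4,3) (0,0) (0,0)
{Lo/h/e, Lo/h/d, Lo/f/e, Lo/f/d} → row (-2,3) (-2,3) (-2,3) (-2,3) (-2,3) (-2,3) (-2,3) (-2,3)
That's 5 distinct rows out of 12 strategies.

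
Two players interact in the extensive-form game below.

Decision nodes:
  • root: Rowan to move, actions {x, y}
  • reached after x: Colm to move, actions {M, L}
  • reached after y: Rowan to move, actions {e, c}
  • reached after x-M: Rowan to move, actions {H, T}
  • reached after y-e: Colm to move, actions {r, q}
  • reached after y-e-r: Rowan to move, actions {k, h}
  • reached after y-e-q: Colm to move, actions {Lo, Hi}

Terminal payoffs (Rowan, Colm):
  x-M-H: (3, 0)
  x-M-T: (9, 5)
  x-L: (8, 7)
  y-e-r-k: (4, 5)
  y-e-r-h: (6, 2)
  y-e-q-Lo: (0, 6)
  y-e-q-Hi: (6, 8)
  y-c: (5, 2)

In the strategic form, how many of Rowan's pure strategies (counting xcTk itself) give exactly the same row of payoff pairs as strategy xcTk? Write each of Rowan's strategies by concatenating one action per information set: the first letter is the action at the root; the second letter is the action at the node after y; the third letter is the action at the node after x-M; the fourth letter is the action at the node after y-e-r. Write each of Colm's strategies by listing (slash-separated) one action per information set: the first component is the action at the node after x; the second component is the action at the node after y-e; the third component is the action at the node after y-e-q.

Row for xcTk (columns M/r/Lo, M/r/Hi, M/q/Lo, M/q/Hi, L/r/Lo, L/r/Hi, L/q/Lo, L/q/Hi): (9,5) (9,5) (9,5) (9,5) (8,7) (8,7) (8,7) (8,7).
Under xcTk, Rowan's choice at the node after y and at the node after y-e-r can never be reached regardless of what Colm does, so varying those choices leaves every outcome unchanged.
Holding the reachable choices fixed and varying the unreachable ones freely already gives 2 × 2 = 4 equivalent strategies.
No other strategy reproduces this row, so those 4 are the full class: xeTk, xeTh, xcTk, xcTh.

4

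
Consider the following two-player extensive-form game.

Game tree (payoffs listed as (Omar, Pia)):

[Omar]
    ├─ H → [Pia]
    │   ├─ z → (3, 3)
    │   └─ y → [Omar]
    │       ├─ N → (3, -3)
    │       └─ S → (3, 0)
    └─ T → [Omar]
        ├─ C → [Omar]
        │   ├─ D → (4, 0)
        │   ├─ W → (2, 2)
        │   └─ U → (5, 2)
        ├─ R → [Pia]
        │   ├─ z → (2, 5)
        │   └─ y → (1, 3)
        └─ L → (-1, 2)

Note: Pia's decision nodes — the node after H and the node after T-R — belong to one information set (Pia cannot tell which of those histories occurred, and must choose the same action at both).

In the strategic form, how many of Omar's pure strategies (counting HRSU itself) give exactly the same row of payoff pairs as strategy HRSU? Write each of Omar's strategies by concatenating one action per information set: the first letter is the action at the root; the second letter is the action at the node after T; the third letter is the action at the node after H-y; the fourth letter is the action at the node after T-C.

Row for HRSU (columns z, y): (3,3) (3,0).
Under HRSU, Omar's choice at the node after T and at the node after T-C can never be reached regardless of what Pia does, so varying those choices leaves every outcome unchanged.
Holding the reachable choices fixed and varying the unreachable ones freely already gives 3 × 3 = 9 equivalent strategies.
No other strategy reproduces this row, so those 9 are the full class: HCSD, HCSW, HCSU, HRSD, HRSW, HRSU, HLSD, HLSW, HLSU.

9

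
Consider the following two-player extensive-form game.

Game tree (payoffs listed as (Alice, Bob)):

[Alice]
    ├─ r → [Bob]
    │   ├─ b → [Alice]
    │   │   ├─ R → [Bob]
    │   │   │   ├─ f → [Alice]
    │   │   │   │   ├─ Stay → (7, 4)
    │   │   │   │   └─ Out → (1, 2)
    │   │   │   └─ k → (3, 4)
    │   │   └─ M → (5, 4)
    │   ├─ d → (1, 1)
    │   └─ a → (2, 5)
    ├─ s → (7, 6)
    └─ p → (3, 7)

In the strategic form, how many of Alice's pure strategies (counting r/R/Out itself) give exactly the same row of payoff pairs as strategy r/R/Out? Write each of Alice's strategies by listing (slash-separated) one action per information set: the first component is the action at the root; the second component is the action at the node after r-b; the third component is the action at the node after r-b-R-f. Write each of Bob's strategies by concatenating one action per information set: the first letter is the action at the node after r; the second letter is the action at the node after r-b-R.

1

Row for r/R/Out (columns bf, bk, df, dk, af, ak): (1,2) (3,4) (1,1) (1,1) (2,5) (2,5).
Every one of Alice's information sets is on the play path for some reply by Bob when Alice follows r/R/Out.
Changing the action at any of them therefore changes at least one column, so only r/R/Out itself gives this row.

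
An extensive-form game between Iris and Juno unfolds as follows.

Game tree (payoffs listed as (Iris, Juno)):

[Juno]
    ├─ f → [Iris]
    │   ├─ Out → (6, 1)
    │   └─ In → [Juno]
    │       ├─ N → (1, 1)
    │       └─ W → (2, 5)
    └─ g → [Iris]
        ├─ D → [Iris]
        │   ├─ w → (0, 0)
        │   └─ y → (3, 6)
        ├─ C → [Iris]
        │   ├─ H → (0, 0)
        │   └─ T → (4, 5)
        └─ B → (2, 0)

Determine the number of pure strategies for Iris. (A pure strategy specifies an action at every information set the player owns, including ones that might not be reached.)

Iris owns the node after f with actions {Out, In} — two choices.
Iris owns the node after g with actions {D, C, B} — three choices.
Iris owns the node after g-D with actions {w, y} — two choices.
Iris owns the node after g-C with actions {H, T} — two choices.
A pure strategy fixes one action at each information set independently, so the count is the product 2 × 3 × 2 × 2 = 24.

24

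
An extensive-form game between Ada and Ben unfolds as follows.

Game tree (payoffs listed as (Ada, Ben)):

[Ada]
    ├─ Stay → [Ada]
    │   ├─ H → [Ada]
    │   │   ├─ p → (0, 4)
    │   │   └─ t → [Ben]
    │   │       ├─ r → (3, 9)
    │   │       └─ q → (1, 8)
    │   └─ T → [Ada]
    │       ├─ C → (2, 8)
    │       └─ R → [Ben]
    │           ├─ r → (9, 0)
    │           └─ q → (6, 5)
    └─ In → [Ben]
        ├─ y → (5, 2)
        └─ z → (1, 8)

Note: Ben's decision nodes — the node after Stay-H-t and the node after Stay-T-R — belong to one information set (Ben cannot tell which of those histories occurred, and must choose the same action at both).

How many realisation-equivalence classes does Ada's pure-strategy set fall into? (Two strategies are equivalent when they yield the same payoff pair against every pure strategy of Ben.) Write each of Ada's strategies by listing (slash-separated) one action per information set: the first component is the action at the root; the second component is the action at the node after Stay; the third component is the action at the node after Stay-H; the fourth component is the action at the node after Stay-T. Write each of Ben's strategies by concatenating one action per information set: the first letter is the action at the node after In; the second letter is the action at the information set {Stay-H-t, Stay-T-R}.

5

Ada has 16 pure strategies: Stay/H/p/C, Stay/H/p/R, Stay/H/t/C, Stay/H/t/R, Stay/T/p/C, Stay/T/p/R, Stay/T/t/C, Stay/T/t/R, In/H/p/C, In/H/p/R, In/H/t/C, In/H/t/R, In/T/p/C, In/T/p/R, In/T/t/C, In/T/t/R. Columns: yr, yq, zr, zq.
{Stay/H/p/C, Stay/H/p/R} → row (0,4) (0,4) (0,4) (0,4)
{Stay/H/t/C, Stay/H/t/R} → row (3,9) (1,8) (3,9) (1,8)
{Stay/T/p/C, Stay/T/t/C} → row (2,8) (2,8) (2,8) (2,8)
{Stay/T/p/R, Stay/T/t/R} → row (9,0) (6,5) (9,0) (6,5)
{In/H/p/C, In/H/p/R, In/H/t/C, In/H/t/R, In/T/p/C, In/T/p/R, In/T/t/C, In/T/t/R} → row (5,2) (5,2) (1,8) (1,8)
That's 5 distinct rows out of 16 strategies.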